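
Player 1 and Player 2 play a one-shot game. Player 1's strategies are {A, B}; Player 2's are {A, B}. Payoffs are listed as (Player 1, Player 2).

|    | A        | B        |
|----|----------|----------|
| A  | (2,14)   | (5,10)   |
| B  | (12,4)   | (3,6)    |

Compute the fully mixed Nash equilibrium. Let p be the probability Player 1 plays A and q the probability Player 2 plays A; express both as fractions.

p = 1/3, q = 1/6

In a mixed NE each player is indifferent between their pure strategies, so the opponent's mix sets the indifference.
Player 2 indifferent between A and B: p·14 + (1−p)·4 = p·10 + (1−p)·6 ⟹ 4 + 10p = 6 + 4p ⟹ p = 1/3.
Player 1 indifferent between A and B: q·2 + (1−q)·5 = q·12 + (1−q)·3 ⟹ 5 + (-3)q = 3 + 9q ⟹ q = 1/6.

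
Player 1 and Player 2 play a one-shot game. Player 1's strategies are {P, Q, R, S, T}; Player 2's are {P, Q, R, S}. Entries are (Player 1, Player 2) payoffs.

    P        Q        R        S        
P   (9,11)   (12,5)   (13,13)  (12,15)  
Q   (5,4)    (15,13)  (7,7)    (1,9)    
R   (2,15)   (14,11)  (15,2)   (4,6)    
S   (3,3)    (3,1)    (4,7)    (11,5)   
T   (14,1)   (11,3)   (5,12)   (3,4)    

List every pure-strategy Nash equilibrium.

(P, S) and (Q, Q)

Find each player's best response to every opponent strategy; NE are the intersections.
Player 1's best responses — vs P: T (payoff 14); vs Q: Q (payoff 15); vs R: R (payoff 15); vs S: P (payoff 12).
Player 2's best responses — vs P: S (payoff 15); vs Q: Q (payoff 13); vs R: P (payoff 15); vs S: R (payoff 7); vs T: R (payoff 12).
Mutual best responses occur at (P, S) and (Q, Q); at each, neither player gains by switching.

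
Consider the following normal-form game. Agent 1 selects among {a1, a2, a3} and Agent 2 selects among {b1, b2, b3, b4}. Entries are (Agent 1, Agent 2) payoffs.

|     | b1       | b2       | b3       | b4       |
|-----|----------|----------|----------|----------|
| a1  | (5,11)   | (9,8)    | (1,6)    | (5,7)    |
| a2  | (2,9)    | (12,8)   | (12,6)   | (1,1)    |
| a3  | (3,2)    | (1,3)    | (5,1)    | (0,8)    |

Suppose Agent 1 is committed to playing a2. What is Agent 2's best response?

b1

With Agent 1 fixed at a2, Agent 2's payoffs are: b1 → 9, b2 → 8, b3 → 6, b4 → 1.
The maximum is 9, achieved by b1.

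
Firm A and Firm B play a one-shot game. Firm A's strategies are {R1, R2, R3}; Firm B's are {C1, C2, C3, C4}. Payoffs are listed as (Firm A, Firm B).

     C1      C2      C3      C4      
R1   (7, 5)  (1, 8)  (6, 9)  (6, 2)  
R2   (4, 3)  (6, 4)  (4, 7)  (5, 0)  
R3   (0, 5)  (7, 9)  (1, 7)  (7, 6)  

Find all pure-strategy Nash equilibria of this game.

(R1, C3) and (R3, C2)

Find each player's best response to every opponent strategy; NE are the intersections.
Firm A's best responses — vs C1: R1 (payoff 7); vs C2: R3 (payoff 7); vs C3: R1 (payoff 6); vs C4: R3 (payoff 7).
Firm B's best responses — vs R1: C3 (payoff 9); vs R2: C3 (payoff 7); vs R3: C2 (payoff 9).
Mutual best responses occur at (R1, C3) and (R3, C2); at each, neither player gains by switching.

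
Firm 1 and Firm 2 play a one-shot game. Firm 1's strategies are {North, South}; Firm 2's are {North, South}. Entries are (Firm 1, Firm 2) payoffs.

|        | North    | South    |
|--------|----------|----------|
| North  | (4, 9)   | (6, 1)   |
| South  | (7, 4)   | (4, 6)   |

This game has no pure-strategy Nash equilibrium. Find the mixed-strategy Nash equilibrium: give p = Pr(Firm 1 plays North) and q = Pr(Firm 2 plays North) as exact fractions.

Each player's mixing probability is pinned down by making the *other* player indifferent.
Firm 2 indifferent between North and South: p·9 + (1−p)·4 = p·1 + (1−p)·6 ⟹ 4 + 5p = 6 + (-5)p ⟹ p = 1/5.
Firm 1 indifferent between North and South: q·4 + (1−q)·6 = q·7 + (1−q)·4 ⟹ 6 + (-2)q = 4 + 3q ⟹ q = 2/5.

p = 1/5, q = 2/5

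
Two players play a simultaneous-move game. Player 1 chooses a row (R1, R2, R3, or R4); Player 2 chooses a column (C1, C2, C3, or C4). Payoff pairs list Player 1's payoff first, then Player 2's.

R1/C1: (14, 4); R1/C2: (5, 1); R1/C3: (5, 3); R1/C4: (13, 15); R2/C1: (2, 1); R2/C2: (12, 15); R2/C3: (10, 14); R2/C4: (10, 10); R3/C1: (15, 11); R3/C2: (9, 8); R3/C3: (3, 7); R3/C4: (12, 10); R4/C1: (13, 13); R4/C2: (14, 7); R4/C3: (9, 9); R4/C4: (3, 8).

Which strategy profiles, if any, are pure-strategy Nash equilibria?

Find each player's best response to every opponent strategy; NE are the intersections.
Player 1's best responses — vs C1: R3 (payoff 15); vs C2: R4 (payoff 14); vs C3: R2 (payoff 10); vs C4: R1 (payoff 13).
Player 2's best responses — vs R1: C4 (payoff 15); vs R2: C2 (payoff 15); vs R3: C1 (payoff 11); vs R4: C1 (payoff 13).
Mutual best responses occur at (R1, C4) and (R3, C1); at each, neither player gains by switching.

(R1, C4) and (R3, C1)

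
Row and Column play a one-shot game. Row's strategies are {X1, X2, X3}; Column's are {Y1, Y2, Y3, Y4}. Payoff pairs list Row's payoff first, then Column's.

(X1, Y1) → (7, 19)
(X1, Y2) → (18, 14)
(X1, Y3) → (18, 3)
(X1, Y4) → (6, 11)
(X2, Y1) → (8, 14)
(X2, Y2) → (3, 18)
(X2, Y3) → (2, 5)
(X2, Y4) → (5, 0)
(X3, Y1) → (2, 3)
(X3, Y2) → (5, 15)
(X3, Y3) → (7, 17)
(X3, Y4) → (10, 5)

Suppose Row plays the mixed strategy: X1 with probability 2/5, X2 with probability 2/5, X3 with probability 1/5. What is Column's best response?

Y2

Compute Column's expected payoff from each pure strategy against the given mix.
Y1: (2/5)·19 + (2/5)·14 + (1/5)·3 = 69/5
Y2: (2/5)·14 + (2/5)·18 + (1/5)·15 = 79/5
Y3: (2/5)·3 + (2/5)·5 + (1/5)·17 = 33/5
Y4: (2/5)·11 + (2/5)·0 + (1/5)·5 = 27/5
Highest expected payoff is 79/5, from Y2.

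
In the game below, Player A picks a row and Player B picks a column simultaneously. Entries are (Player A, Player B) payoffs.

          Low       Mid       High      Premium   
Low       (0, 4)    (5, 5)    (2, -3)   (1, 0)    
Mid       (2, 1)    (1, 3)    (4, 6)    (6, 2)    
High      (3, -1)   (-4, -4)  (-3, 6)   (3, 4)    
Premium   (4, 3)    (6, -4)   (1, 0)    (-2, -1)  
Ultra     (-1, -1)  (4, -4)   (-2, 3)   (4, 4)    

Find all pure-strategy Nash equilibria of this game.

A profile is a Nash equilibrium when each player is best-responding to the other.
Player A's best responses — vs Low: Premium (payoff 4); vs Mid: Premium (payoff 6); vs High: Mid (payoff 4); vs Premium: Mid (payoff 6).
Player B's best responses — vs Low: Mid (payoff 5); vs Mid: High (payoff 6); vs High: High (payoff 6); vs Premium: Low (payoff 3); vs Ultra: Premium (payoff 4).
Mutual best responses occur at (Mid, High) and (Premium, Low); at each, neither player gains by switching.

(Mid, High) and (Premium, Low)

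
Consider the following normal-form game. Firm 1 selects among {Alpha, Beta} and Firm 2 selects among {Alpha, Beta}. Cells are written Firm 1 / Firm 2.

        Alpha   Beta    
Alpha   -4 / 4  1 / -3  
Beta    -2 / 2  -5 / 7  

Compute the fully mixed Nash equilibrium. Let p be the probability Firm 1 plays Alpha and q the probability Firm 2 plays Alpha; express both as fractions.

p = 5/12, q = 3/4

In a mixed NE each player is indifferent between their pure strategies, so the opponent's mix sets the indifference.
Firm 2 indifferent between Alpha and Beta: p·4 + (1−p)·2 = p·(-3) + (1−p)·7 ⟹ 2 + 2p = 7 + (-10)p ⟹ p = 5/12.
Firm 1 indifferent between Alpha and Beta: q·(-4) + (1−q)·1 = q·(-2) + (1−q)·(-5) ⟹ 1 + (-5)q = (-5) + 3q ⟹ q = 3/4.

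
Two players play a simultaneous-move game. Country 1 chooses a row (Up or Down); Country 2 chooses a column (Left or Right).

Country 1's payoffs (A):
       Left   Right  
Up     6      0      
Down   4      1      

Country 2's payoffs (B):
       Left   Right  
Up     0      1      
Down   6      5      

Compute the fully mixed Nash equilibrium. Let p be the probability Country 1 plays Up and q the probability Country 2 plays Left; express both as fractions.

In a mixed NE each player is indifferent between their pure strategies, so the opponent's mix sets the indifference.
Country 2 indifferent between Left and Right: p·0 + (1−p)·6 = p·1 + (1−p)·5 ⟹ 6 + (-6)p = 5 + (-4)p ⟹ p = 1/2.
Country 1 indifferent between Up and Down: q·6 + (1−q)·0 = q·4 + (1−q)·1 ⟹ 0 + 6q = 1 + 3q ⟹ q = 1/3.

p = 1/2, q = 1/3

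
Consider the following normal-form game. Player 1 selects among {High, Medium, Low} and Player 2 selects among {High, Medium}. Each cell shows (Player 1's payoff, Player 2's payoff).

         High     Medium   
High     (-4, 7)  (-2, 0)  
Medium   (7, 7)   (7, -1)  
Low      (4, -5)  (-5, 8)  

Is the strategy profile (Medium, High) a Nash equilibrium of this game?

Yes

Holding Player 2 at High: Player 1 gets 7 from Medium, versus -4 from High, 4 from Low. No profitable deviation for Player 1.
Holding Player 1 at Medium: Player 2 gets 7 from High, versus -1 from Medium. No profitable deviation for Player 2 either.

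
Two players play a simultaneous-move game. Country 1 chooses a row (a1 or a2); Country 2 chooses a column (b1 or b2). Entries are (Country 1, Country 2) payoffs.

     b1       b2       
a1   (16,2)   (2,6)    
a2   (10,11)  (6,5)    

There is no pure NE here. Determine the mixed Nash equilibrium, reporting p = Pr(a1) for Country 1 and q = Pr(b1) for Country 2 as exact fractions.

In a mixed NE each player is indifferent between their pure strategies, so the opponent's mix sets the indifference.
Country 2 indifferent between b1 and b2: p·2 + (1−p)·11 = p·6 + (1−p)·5 ⟹ 11 + (-9)p = 5 + 1p ⟹ p = 3/5.
Country 1 indifferent between a1 and a2: q·16 + (1−q)·2 = q·10 + (1−q)·6 ⟹ 2 + 14q = 6 + 4q ⟹ q = 2/5.

p = 3/5, q = 2/5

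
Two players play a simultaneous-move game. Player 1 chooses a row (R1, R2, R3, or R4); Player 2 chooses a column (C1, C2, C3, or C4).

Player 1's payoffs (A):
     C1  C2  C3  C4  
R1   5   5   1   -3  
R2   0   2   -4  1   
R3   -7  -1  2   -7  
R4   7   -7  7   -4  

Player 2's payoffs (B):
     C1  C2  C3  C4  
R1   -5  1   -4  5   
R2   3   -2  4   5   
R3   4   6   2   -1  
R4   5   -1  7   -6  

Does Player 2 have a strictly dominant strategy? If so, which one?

None

Check whether one of Player 2's strategies beats all alternatives regardless of what the opponent does.
C1 is not dominant: against R1, C2 gives 1 > -5.
C2 is not dominant: against R1, C4 gives 5 > 1.
C3 is not dominant: against R1, C2 gives 1 > -4.
C4 is not dominant: against R3, C1 gives 4 > -1.
No single strategy is best against every opponent action.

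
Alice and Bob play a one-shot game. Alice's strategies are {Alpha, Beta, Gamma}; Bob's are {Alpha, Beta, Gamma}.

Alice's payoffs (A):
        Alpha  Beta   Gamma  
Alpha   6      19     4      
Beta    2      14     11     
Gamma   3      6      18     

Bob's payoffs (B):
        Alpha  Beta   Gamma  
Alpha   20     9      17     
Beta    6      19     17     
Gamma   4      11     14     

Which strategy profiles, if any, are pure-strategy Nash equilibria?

(Alpha, Alpha) and (Gamma, Gamma)

A profile is a Nash equilibrium when each player is best-responding to the other.
Alice's best responses — vs Alpha: Alpha (payoff 6); vs Beta: Alpha (payoff 19); vs Gamma: Gamma (payoff 18).
Bob's best responses — vs Alpha: Alpha (payoff 20); vs Beta: Beta (payoff 19); vs Gamma: Gamma (payoff 14).
Mutual best responses occur at (Alpha, Alpha) and (Gamma, Gamma); at each, neither player gains by switching.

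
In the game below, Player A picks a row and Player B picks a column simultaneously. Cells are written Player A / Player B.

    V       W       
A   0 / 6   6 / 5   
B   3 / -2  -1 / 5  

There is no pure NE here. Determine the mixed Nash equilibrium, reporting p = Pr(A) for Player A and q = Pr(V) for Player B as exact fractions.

p = 7/8, q = 7/10

In a mixed NE each player is indifferent between their pure strategies, so the opponent's mix sets the indifference.
Player B indifferent between V and W: p·6 + (1−p)·(-2) = p·5 + (1−p)·5 ⟹ (-2) + 8p = 5 + 0p ⟹ p = 7/8.
Player A indifferent between A and B: q·0 + (1−q)·6 = q·3 + (1−q)·(-1) ⟹ 6 + (-6)q = (-1) + 4q ⟹ q = 7/10.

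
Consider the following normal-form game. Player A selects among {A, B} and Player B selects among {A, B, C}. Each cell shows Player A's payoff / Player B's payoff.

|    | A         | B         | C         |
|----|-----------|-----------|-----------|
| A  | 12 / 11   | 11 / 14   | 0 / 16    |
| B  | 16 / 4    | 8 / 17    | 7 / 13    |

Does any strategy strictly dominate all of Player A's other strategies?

A strategy is strictly dominant if it gives Player A a strictly higher payoff than every other strategy, against every choice by the opponent.
A is not dominant: against A, B gives 16 > 12.
B is not dominant: against B, A gives 11 > 8.
No single strategy is best against every opponent action.

No strictly dominant strategy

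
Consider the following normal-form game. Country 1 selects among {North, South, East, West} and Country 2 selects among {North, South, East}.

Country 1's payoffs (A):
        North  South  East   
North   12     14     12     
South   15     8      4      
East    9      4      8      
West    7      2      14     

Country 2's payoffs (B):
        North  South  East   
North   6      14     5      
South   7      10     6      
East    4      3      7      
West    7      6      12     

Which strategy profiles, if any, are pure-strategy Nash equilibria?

Check mutual best responses: a cell is a NE iff neither player can gain by unilaterally deviating.
Country 1's best responses — vs North: South (payoff 15); vs South: North (payoff 14); vs East: West (payoff 14).
Country 2's best responses — vs North: South (payoff 14); vs South: South (payoff 10); vs East: East (payoff 7); vs West: East (payoff 12).
Mutual best responses occur at (North, South) and (West, East); at each, neither player gains by switching.

(North, South) and (West, East)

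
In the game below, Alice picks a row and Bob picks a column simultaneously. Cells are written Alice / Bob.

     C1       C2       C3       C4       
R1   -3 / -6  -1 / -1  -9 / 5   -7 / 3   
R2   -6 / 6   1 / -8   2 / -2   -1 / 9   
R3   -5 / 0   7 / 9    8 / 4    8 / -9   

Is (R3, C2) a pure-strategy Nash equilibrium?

Holding Bob at C2: Alice gets 7 from R3, versus -1 from R1, 1 from R2. No profitable deviation for Alice.
Holding Alice at R3: Bob gets 9 from C2, versus 0 from C1, 4 from C3, -9 from C4. No profitable deviation for Bob either.

Yes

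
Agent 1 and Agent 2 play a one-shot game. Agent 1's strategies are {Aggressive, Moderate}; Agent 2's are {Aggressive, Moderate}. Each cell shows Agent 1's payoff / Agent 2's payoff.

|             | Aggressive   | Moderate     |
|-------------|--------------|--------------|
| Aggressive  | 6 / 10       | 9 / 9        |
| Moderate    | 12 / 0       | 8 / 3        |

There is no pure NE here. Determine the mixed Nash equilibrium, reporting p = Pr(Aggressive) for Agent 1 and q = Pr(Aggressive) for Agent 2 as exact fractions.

Each player's mixing probability is pinned down by making the *other* player indifferent.
Agent 2 indifferent between Aggressive and Moderate: p·10 + (1−p)·0 = p·9 + (1−p)·3 ⟹ 0 + 10p = 3 + 6p ⟹ p = 3/4.
Agent 1 indifferent between Aggressive and Moderate: q·6 + (1−q)·9 = q·12 + (1−q)·8 ⟹ 9 + (-3)q = 8 + 4q ⟹ q = 1/7.

p = 3/4, q = 1/7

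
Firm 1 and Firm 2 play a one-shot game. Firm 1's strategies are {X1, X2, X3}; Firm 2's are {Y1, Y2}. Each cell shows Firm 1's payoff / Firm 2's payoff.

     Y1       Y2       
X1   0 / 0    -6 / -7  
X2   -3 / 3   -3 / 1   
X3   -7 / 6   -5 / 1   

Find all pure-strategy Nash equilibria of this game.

(X1, Y1)

Find each player's best response to every opponent strategy; NE are the intersections.
Firm 1's best responses — vs Y1: X1 (payoff 0); vs Y2: X2 (payoff -3).
Firm 2's best responses — vs X1: Y1 (payoff 0); vs X2: Y1 (payoff 3); vs X3: Y1 (payoff 6).
The only mutual best response is (X1, Y1); neither player gains by switching there.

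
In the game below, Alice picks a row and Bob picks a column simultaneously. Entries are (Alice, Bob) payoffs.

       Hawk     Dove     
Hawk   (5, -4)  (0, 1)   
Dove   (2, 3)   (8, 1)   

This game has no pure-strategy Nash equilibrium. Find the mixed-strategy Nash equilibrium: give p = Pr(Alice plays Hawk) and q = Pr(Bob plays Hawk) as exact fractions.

p = 2/7, q = 8/11

Each player's mixing probability is pinned down by making the *other* player indifferent.
Bob indifferent between Hawk and Dove: p·(-4) + (1−p)·3 = p·1 + (1−p)·1 ⟹ 3 + (-7)p = 1 + 0p ⟹ p = 2/7.
Alice indifferent between Hawk and Dove: q·5 + (1−q)·0 = q·2 + (1−q)·8 ⟹ 0 + 5q = 8 + (-6)q ⟹ q = 8/11.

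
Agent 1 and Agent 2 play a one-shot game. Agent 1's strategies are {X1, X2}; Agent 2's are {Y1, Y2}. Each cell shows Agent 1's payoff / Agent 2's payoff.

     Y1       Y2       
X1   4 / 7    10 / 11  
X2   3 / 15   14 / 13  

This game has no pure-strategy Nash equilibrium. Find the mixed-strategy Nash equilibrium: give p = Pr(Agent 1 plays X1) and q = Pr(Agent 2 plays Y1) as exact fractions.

p = 1/3, q = 4/5

In a mixed NE each player is indifferent between their pure strategies, so the opponent's mix sets the indifference.
Agent 2 indifferent between Y1 and Y2: p·7 + (1−p)·15 = p·11 + (1−p)·13 ⟹ 15 + (-8)p = 13 + (-2)p ⟹ p = 1/3.
Agent 1 indifferent between X1 and X2: q·4 + (1−q)·10 = q·3 + (1−q)·14 ⟹ 10 + (-6)q = 14 + (-11)q ⟹ q = 4/5.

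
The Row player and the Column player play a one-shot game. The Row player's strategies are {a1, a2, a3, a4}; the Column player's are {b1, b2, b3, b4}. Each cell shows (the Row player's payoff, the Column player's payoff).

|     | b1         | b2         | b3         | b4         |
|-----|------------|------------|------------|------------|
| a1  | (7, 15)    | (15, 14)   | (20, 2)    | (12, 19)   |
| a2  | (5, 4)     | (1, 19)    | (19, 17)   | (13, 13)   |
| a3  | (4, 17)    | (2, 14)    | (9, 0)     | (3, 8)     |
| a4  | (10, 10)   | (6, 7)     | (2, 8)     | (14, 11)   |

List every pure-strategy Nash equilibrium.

(a4, b4)

A profile is a Nash equilibrium when each player is best-responding to the other.
The Row player's best responses — vs b1: a4 (payoff 10); vs b2: a1 (payoff 15); vs b3: a1 (payoff 20); vs b4: a4 (payoff 14).
The Column player's best responses — vs a1: b4 (payoff 19); vs a2: b2 (payoff 19); vs a3: b1 (payoff 17); vs a4: b4 (payoff 11).
The only mutual best response is (a4, b4); neither player gains by switching there.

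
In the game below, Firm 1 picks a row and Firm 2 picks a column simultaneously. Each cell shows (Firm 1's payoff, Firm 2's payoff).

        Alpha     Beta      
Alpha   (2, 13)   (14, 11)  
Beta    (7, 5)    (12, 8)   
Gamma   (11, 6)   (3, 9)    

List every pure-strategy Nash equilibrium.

No pure-strategy Nash equilibrium

Check mutual best responses: a cell is a NE iff neither player can gain by unilaterally deviating.
Firm 1's best responses — vs Alpha: Gamma (payoff 11); vs Beta: Alpha (payoff 14).
Firm 2's best responses — vs Alpha: Alpha (payoff 13); vs Beta: Beta (payoff 8); vs Gamma: Beta (payoff 9).
No cell has both players best-responding. For instance, Firm 1's best reply to Alpha is Gamma, but against Gamma Firm 2 prefers Beta over Alpha.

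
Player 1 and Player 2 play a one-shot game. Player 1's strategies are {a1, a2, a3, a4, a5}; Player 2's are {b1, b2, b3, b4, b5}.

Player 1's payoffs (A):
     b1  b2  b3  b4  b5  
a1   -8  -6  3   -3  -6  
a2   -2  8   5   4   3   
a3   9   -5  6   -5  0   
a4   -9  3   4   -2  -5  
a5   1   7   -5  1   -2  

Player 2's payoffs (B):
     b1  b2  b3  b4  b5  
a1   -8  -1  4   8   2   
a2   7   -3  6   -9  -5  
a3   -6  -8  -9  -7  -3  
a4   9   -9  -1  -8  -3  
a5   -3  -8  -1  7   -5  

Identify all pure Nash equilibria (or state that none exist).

Find each player's best response to every opponent strategy; NE are the intersections.
Player 1's best responses — vs b1: a3 (payoff 9); vs b2: a2 (payoff 8); vs b3: a3 (payoff 6); vs b4: a2 (payoff 4); vs b5: a2 (payoff 3).
Player 2's best responses — vs a1: b4 (payoff 8); vs a2: b1 (payoff 7); vs a3: b5 (payoff -3); vs a4: b1 (payoff 9); vs a5: b4 (payoff 7).
No cell has both players best-responding. For instance, Player 1's best reply to b2 is a2, but against a2 Player 2 prefers b1 over b2.

None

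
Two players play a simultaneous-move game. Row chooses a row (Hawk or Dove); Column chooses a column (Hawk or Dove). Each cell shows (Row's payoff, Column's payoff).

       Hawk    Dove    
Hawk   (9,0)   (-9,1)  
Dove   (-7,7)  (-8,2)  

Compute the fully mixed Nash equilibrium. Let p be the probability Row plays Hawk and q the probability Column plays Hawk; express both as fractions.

p = 5/6, q = 1/17

Each player's mixing probability is pinned down by making the *other* player indifferent.
Column indifferent between Hawk and Dove: p·0 + (1−p)·7 = p·1 + (1−p)·2 ⟹ 7 + (-7)p = 2 + (-1)p ⟹ p = 5/6.
Row indifferent between Hawk and Dove: q·9 + (1−q)·(-9) = q·(-7) + (1−q)·(-8) ⟹ (-9) + 18q = (-8) + 1q ⟹ q = 1/17.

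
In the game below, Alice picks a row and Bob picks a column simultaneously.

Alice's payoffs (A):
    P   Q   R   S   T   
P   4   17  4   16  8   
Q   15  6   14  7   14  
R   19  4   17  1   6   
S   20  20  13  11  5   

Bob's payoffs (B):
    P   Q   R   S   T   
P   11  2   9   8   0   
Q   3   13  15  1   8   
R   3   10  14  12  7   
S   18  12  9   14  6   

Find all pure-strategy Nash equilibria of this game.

(R, R) and (S, P)

Find each player's best response to every opponent strategy; NE are the intersections.
Alice's best responses — vs P: S (payoff 20); vs Q: S (payoff 20); vs R: R (payoff 17); vs S: P (payoff 16); vs T: Q (payoff 14).
Bob's best responses — vs P: P (payoff 11); vs Q: R (payoff 15); vs R: R (payoff 14); vs S: P (payoff 18).
Mutual best responses occur at (R, R) and (S, P); at each, neither player gains by switching.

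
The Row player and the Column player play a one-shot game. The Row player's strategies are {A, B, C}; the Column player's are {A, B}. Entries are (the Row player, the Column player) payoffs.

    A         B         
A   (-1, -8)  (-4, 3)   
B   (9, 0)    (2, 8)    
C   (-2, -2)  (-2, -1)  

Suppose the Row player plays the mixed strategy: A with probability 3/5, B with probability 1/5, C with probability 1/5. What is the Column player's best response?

The Column player's best reply maximizes expected payoff against the mix.
A: (3/5)·(-8) + (1/5)·0 + (1/5)·(-2) = -26/5
B: (3/5)·3 + (1/5)·8 + (1/5)·(-1) = 16/5
Highest expected payoff is 16/5, from B.

B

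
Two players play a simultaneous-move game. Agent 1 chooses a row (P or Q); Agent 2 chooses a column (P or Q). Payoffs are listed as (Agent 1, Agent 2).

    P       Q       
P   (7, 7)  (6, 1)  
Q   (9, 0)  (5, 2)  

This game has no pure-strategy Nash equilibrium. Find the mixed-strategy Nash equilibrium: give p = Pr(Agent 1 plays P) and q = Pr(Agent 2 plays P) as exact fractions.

p = 1/4, q = 1/3

In a mixed NE each player is indifferent between their pure strategies, so the opponent's mix sets the indifference.
Agent 2 indifferent between P and Q: p·7 + (1−p)·0 = p·1 + (1−p)·2 ⟹ 0 + 7p = 2 + (-1)p ⟹ p = 1/4.
Agent 1 indifferent between P and Q: q·7 + (1−q)·6 = q·9 + (1−q)·5 ⟹ 6 + 1q = 5 + 4q ⟹ q = 1/3.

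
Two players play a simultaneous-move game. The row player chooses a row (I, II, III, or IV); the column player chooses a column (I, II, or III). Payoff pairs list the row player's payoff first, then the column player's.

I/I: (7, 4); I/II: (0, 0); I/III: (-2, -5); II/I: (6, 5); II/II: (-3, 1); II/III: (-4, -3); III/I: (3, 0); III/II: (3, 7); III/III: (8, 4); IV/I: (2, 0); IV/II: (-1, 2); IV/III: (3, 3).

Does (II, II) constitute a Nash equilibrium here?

No

Holding the column player at II: the row player gets -3 from II but could get 3 by switching to III. The row player has a profitable deviation.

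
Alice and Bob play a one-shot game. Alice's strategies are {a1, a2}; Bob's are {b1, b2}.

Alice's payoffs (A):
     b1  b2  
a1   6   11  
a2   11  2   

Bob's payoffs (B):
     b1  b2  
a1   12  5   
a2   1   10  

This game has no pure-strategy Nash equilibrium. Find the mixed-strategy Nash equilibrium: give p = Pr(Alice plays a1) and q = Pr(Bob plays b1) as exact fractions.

Each player's mixing probability is pinned down by making the *other* player indifferent.
Bob indifferent between b1 and b2: p·12 + (1−p)·1 = p·5 + (1−p)·10 ⟹ 1 + 11p = 10 + (-5)p ⟹ p = 9/16.
Alice indifferent between a1 and a2: q·6 + (1−q)·11 = q·11 + (1−q)·2 ⟹ 11 + (-5)q = 2 + 9q ⟹ q = 9/14.

p = 9/16, q = 9/14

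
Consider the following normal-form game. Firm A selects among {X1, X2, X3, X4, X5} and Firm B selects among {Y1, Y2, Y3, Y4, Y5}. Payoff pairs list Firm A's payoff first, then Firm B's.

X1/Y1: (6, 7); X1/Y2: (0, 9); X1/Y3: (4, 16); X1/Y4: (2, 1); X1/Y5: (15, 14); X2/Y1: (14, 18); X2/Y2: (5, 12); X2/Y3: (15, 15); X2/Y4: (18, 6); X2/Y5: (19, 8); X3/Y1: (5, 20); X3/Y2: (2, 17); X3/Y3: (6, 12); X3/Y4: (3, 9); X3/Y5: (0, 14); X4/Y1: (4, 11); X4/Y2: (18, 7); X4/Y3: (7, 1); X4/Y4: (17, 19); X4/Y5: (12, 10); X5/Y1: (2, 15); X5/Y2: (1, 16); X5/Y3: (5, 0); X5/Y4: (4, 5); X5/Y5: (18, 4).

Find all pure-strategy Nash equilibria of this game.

Find each player's best response to every opponent strategy; NE are the intersections.
Firm A's best responses — vs Y1: X2 (payoff 14); vs Y2: X4 (payoff 18); vs Y3: X2 (payoff 15); vs Y4: X2 (payoff 18); vs Y5: X2 (payoff 19).
Firm B's best responses — vs X1: Y3 (payoff 16); vs X2: Y1 (payoff 18); vs X3: Y1 (payoff 20); vs X4: Y4 (payoff 19); vs X5: Y2 (payoff 16).
The only mutual best response is (X2, Y1); neither player gains by switching there.

(X2, Y1)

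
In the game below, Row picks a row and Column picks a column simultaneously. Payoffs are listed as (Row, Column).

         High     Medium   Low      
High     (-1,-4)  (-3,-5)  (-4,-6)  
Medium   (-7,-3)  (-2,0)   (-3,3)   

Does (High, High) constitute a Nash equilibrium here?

Holding Column at High: Row gets -1 from High, versus -7 from Medium. No profitable deviation for Row.
Holding Row at High: Column gets -4 from High, versus -5 from Medium, -6 from Low. No profitable deviation for Column either.

Yes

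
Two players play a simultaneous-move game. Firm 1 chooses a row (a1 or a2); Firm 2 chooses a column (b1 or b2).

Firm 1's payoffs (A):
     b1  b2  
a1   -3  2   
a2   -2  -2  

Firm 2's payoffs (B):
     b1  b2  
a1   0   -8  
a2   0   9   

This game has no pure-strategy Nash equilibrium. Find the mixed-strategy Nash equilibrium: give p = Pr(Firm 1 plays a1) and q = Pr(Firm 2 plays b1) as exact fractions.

p = 9/17, q = 4/5

Each player's mixing probability is pinned down by making the *other* player indifferent.
Firm 2 indifferent between b1 and b2: p·0 + (1−p)·0 = p·(-8) + (1−p)·9 ⟹ 0 + 0p = 9 + (-17)p ⟹ p = 9/17.
Firm 1 indifferent between a1 and a2: q·(-3) + (1−q)·2 = q·(-2) + (1−q)·(-2) ⟹ 2 + (-5)q = (-2) + 0q ⟹ q = 4/5.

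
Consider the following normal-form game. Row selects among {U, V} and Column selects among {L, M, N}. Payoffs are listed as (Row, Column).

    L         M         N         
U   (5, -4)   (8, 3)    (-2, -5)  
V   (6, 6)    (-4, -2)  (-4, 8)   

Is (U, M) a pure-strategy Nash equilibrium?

Holding Column at M: Row gets 8 from U, versus -4 from V. No profitable deviation for Row.
Holding Row at U: Column gets 3 from M, versus -4 from L, -5 from N. No profitable deviation for Column either.

Yes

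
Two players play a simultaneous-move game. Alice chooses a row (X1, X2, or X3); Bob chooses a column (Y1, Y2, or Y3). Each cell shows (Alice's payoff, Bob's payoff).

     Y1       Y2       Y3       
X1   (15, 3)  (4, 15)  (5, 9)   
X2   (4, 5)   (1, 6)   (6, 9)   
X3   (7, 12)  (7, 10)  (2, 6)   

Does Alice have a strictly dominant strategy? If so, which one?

A strategy is strictly dominant if it gives Alice a strictly higher payoff than every other strategy, against every choice by the opponent.
X1 is not dominant: against Y2, X3 gives 7 > 4.
X2 is not dominant: against Y1, X1 gives 15 > 4.
X3 is not dominant: against Y1, X1 gives 15 > 7.
No single strategy is best against every opponent action.

No strictly dominant strategy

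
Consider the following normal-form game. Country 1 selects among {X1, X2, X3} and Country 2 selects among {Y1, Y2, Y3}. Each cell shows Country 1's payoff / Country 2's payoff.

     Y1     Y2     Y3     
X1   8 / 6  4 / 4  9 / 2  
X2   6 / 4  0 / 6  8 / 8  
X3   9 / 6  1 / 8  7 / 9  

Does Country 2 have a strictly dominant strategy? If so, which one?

No strictly dominant strategy

Check whether one of Country 2's strategies beats all alternatives regardless of what the opponent does.
Y1 is not dominant: against X2, Y2 gives 6 > 4.
Y2 is not dominant: against X1, Y1 gives 6 > 4.
Y3 is not dominant: against X1, Y1 gives 6 > 2.
No single strategy is best against every opponent action.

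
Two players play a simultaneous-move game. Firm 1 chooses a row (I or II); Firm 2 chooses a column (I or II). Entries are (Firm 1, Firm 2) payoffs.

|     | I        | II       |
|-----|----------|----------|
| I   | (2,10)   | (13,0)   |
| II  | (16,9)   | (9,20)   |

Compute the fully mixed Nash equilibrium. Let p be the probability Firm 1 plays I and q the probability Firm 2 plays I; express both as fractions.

p = 11/21, q = 2/9

In a mixed NE each player is indifferent between their pure strategies, so the opponent's mix sets the indifference.
Firm 2 indifferent between I and II: p·10 + (1−p)·9 = p·0 + (1−p)·20 ⟹ 9 + 1p = 20 + (-20)p ⟹ p = 11/21.
Firm 1 indifferent between I and II: q·2 + (1−q)·13 = q·16 + (1−q)·9 ⟹ 13 + (-11)q = 9 + 7q ⟹ q = 2/9.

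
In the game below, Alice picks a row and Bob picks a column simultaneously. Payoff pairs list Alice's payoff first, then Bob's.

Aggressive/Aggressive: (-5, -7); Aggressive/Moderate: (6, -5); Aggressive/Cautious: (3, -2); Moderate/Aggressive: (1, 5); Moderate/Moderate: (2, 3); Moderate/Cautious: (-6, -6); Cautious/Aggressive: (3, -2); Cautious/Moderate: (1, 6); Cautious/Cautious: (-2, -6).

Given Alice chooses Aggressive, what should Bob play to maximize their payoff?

With Alice fixed at Aggressive, Bob's payoffs are: Aggressive → -7, Moderate → -5, Cautious → -2.
The maximum is -2, achieved by Cautious.

Cautious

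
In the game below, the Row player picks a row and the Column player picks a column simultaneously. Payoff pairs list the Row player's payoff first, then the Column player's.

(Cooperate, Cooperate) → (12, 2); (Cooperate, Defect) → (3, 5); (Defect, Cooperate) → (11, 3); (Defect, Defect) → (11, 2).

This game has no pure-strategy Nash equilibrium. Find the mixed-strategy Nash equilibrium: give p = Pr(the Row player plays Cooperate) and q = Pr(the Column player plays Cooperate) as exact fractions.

Each player's mixing probability is pinned down by making the *other* player indifferent.
The Column player indifferent between Cooperate and Defect: p·2 + (1−p)·3 = p·5 + (1−p)·2 ⟹ 3 + (-1)p = 2 + 3p ⟹ p = 1/4.
The Row player indifferent between Cooperate and Defect: q·12 + (1−q)·3 = q·11 + (1−q)·11 ⟹ 3 + 9q = 11 + 0q ⟹ q = 8/9.

p = 1/4, q = 8/9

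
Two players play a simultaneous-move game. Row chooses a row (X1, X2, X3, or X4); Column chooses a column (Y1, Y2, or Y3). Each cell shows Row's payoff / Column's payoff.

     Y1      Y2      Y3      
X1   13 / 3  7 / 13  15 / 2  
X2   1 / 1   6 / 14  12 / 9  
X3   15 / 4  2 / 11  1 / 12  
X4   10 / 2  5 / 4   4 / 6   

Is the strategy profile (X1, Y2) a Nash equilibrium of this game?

Yes

Holding Column at Y2: Row gets 7 from X1, versus 6 from X2, 2 from X3, 5 from X4. No profitable deviation for Row.
Holding Row at X1: Column gets 13 from Y2, versus 3 from Y1, 2 from Y3. No profitable deviation for Column either.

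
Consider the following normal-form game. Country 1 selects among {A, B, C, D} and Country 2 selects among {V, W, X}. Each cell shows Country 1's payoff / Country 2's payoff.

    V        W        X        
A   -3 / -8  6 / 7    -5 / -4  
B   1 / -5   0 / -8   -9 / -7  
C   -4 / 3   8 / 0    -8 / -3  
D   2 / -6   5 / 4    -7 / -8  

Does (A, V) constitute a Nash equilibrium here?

No

Holding Country 2 at V: Country 1 gets -3 from A but could get 2 by switching to D. Country 1 has a profitable deviation.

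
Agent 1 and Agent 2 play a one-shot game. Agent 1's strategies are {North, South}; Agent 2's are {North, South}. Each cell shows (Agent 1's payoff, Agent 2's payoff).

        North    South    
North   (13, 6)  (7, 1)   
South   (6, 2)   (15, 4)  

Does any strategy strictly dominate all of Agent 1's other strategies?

A strategy is strictly dominant if it gives Agent 1 a strictly higher payoff than every other strategy, against every choice by the opponent.
North is not dominant: against South, South gives 15 > 7.
South is not dominant: against North, North gives 13 > 6.
No single strategy is best against every opponent action.

None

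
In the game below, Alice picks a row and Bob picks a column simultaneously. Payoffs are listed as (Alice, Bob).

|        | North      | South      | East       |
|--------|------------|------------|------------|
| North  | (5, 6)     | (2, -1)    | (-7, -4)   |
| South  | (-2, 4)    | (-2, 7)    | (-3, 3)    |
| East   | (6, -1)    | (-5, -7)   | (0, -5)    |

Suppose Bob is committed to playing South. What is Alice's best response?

With Bob fixed at South, Alice's payoffs are: North → 2, South → -2, East → -5.
The maximum is 2, achieved by North.

North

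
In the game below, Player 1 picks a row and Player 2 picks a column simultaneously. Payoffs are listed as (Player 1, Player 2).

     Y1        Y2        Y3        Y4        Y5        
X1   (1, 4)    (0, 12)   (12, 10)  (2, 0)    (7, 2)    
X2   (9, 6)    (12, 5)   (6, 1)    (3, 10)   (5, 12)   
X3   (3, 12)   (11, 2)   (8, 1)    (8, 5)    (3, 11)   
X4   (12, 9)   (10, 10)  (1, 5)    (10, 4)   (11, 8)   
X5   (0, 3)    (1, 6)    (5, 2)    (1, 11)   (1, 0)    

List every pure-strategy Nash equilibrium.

No pure-strategy Nash equilibrium

Find each player's best response to every opponent strategy; NE are the intersections.
Player 1's best responses — vs Y1: X4 (payoff 12); vs Y2: X2 (payoff 12); vs Y3: X1 (payoff 12); vs Y4: X4 (payoff 10); vs Y5: X4 (payoff 11).
Player 2's best responses — vs X1: Y2 (payoff 12); vs X2: Y5 (payoff 12); vs X3: Y1 (payoff 12); vs X4: Y2 (payoff 10); vs X5: Y4 (payoff 11).
No cell has both players best-responding. For instance, Player 1's best reply to Y5 is X4, but against X4 Player 2 prefers Y2 over Y5.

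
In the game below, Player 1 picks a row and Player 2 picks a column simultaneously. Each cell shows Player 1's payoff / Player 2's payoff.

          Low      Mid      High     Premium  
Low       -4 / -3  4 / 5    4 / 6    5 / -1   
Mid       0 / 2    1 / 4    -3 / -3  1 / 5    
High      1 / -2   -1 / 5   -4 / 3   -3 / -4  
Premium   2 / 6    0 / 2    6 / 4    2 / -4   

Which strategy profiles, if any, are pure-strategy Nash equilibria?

Find each player's best response to every opponent strategy; NE are the intersections.
Player 1's best responses — vs Low: Premium (payoff 2); vs Mid: Low (payoff 4); vs High: Premium (payoff 6); vs Premium: Low (payoff 5).
Player 2's best responses — vs Low: High (payoff 6); vs Mid: Premium (payoff 5); vs High: Mid (payoff 5); vs Premium: Low (payoff 6).
The only mutual best response is (Premium, Low); neither player gains by switching there.

(Premium, Low)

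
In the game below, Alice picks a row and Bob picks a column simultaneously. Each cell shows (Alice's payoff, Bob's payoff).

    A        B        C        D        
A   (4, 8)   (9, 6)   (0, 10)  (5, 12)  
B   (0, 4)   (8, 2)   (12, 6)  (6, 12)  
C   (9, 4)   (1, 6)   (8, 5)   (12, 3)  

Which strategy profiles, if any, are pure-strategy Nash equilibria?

A profile is a Nash equilibrium when each player is best-responding to the other.
Alice's best responses — vs A: C (payoff 9); vs B: A (payoff 9); vs C: B (payoff 12); vs D: C (payoff 12).
Bob's best responses — vs A: D (payoff 12); vs B: D (payoff 12); vs C: B (payoff 6).
No cell has both players best-responding. For instance, Alice's best reply to B is A, but against A Bob prefers D over B.

No pure-strategy Nash equilibrium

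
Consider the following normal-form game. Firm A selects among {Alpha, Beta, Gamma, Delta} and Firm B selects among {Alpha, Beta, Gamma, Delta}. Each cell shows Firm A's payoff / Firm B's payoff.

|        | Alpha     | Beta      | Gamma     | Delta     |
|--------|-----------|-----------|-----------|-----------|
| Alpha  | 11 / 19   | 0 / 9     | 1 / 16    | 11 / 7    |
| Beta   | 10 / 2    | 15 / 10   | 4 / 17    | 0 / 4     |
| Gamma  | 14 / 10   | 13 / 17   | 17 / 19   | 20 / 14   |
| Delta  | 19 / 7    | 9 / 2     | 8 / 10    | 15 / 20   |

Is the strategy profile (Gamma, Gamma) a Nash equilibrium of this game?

Holding Firm B at Gamma: Firm A gets 17 from Gamma, versus 1 from Alpha, 4 from Beta, 8 from Delta. No profitable deviation for Firm A.
Holding Firm A at Gamma: Firm B gets 19 from Gamma, versus 10 from Alpha, 17 from Beta, 14 from Delta. No profitable deviation for Firm B either.

Yes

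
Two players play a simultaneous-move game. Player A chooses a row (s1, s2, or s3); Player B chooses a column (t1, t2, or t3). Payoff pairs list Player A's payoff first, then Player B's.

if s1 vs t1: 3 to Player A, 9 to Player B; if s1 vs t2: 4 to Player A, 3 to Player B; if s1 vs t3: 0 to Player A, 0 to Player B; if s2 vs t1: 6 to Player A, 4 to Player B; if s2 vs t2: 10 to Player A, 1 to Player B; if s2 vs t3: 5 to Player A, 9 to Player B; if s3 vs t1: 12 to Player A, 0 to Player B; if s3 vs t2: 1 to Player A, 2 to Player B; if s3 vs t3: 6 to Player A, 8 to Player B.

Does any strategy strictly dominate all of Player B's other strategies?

None

A strategy is strictly dominant if it gives Player B a strictly higher payoff than every other strategy, against every choice by the opponent.
t1 is not dominant: against s2, t3 gives 9 > 4.
t2 is not dominant: against s1, t1 gives 9 > 3.
t3 is not dominant: against s1, t1 gives 9 > 0.
No single strategy is best against every opponent action.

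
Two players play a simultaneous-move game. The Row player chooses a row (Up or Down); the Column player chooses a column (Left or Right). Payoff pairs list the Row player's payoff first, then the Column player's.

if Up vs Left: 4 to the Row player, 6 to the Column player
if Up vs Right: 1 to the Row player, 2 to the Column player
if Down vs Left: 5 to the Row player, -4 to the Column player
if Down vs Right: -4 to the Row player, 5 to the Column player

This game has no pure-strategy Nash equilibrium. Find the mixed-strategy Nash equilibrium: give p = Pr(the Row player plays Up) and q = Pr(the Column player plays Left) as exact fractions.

p = 9/13, q = 5/6

Each player's mixing probability is pinned down by making the *other* player indifferent.
The Column player indifferent between Left and Right: p·6 + (1−p)·(-4) = p·2 + (1−p)·5 ⟹ (-4) + 10p = 5 + (-3)p ⟹ p = 9/13.
The Row player indifferent between Up and Down: q·4 + (1−q)·1 = q·5 + (1−q)·(-4) ⟹ 1 + 3q = (-4) + 9q ⟹ q = 5/6.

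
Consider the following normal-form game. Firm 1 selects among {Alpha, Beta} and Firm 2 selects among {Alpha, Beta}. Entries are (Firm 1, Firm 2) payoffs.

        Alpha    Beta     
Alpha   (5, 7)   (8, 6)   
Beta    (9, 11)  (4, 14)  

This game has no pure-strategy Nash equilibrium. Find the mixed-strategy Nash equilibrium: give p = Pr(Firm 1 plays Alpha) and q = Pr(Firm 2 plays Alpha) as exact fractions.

p = 3/4, q = 1/2

Each player's mixing probability is pinned down by making the *other* player indifferent.
Firm 2 indifferent between Alpha and Beta: p·7 + (1−p)·11 = p·6 + (1−p)·14 ⟹ 11 + (-4)p = 14 + (-8)p ⟹ p = 3/4.
Firm 1 indifferent between Alpha and Beta: q·5 + (1−q)·8 = q·9 + (1−q)·4 ⟹ 8 + (-3)q = 4 + 5q ⟹ q = 1/2.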